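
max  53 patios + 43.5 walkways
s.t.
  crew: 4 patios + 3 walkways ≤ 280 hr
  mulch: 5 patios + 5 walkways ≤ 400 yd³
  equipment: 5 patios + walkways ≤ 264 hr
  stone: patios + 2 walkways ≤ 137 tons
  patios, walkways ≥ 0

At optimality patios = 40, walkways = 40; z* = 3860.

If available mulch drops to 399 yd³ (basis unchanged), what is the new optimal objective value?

3857

At the optimum: crew uses 280 of 280 (binding); mulch uses 400 of 400 (binding); equipment uses 240 of 264 (slack = 24); stone uses 120 of 137 (slack = 17).
By complementary slackness, y = 0 for the non-binding constraints.
From A_Bᵀ y = c: 4·y_crew + 5·y_mulch = 53; 3·y_crew + 5·y_mulch = 43.5.
This yields shadow prices y_crew = 9.5, y_mulch = 3.
Δz = y_mulch·Δb = 3 × (-1) = -3, so new z* = 3860 − 3 = 3857.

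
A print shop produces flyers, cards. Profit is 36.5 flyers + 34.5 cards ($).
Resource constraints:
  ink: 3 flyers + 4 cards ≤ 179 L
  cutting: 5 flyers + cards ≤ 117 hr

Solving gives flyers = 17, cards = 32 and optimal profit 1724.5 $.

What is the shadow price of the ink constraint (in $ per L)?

8

At the optimum: ink uses 179 of 179 (binding); cutting uses 117 of 117 (binding).
Dual feasibility on the basic columns requires 3·y_ink + 5·y_cutting = 36.5, 4·y_ink + 1·y_cutting = 34.5.
This yields shadow prices y_ink = 8, y_cutting = 2.5.
Shadow price of ink = 8.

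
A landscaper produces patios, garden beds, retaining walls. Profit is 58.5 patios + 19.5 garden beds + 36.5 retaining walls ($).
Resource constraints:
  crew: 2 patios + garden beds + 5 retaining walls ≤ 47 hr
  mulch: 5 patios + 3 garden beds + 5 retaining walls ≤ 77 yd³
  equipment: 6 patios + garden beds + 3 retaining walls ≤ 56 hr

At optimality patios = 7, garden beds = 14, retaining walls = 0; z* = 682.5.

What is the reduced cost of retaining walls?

At the optimum: crew uses 28 of 47 (slack = 19); mulch uses 77 of 77 (binding); equipment uses 56 of 56 (binding).
Since crew is not tight, its dual is 0.
From A_Bᵀ y = c: 5·y_mulch + 6·y_equipment = 58.5; 3·y_mulch + 1·y_equipment = 19.5.
This yields shadow prices y_mulch = 4.5, y_equipment = 6.
Reduced cost of retaining walls: c₃ − yᵀa₃ = 36.5 − (4.5·5 + 6·3) = 36.5 − 40.5 = -4.

-4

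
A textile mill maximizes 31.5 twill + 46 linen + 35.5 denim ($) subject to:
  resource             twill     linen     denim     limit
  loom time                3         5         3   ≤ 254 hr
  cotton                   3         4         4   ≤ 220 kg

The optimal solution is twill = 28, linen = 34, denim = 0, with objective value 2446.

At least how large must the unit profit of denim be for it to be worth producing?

Both loom time and cotton are binding at x*.
Dual feasibility on the basic columns requires 3·y_loom time + 3·y_cotton = 31.5, 5·y_loom time + 4·y_cotton = 46.
→ y_loom time = 4 and y_cotton = 6.5.
denim enters the basis when its profit ≥ yᵀa₃ = 4·3 + 6.5·4 = 38.

38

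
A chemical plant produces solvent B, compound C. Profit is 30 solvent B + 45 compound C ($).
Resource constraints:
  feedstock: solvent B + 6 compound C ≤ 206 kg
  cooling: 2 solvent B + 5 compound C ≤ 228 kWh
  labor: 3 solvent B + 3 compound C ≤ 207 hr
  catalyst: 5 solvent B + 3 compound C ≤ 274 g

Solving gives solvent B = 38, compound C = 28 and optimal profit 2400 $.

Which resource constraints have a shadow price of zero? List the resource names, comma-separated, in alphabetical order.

feedstock: 206/206 (binding)
cooling: 216/228 (slack 12)
labor: 198/207 (slack 9)
catalyst: 274/274 (binding)
By complementary slackness, a constraint with positive slack has shadow price 0 → cooling, labor.

cooling, labor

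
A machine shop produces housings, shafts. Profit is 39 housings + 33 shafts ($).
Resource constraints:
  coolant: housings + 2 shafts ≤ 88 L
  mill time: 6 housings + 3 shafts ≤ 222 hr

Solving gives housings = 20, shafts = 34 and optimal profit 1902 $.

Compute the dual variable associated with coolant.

9

Both coolant and mill time are binding at x*.
From A_Bᵀ y = c: 1·y_coolant + 6·y_mill time = 39; 2·y_coolant + 3·y_mill time = 33.
→ y_coolant = 9 and y_mill time = 5.
Shadow price of coolant = 9.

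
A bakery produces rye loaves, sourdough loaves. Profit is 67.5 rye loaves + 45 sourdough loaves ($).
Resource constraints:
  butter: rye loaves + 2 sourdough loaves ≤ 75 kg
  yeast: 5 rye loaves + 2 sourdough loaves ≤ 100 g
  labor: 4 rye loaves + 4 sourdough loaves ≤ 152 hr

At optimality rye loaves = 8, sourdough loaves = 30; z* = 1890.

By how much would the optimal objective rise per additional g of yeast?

Binding: yeast and labor. Non-binding: butter (7 unused).
By complementary slackness, y = 0 for the non-binding constraint.
The binding rows give the dual system: 5·y_yeast + 4·y_labor = 67.5 and 2·y_yeast + 4·y_labor = 45.
Solving: y_yeast = 7.5, y_labor = 7.5.
Shadow price of yeast = 7.5.

7.5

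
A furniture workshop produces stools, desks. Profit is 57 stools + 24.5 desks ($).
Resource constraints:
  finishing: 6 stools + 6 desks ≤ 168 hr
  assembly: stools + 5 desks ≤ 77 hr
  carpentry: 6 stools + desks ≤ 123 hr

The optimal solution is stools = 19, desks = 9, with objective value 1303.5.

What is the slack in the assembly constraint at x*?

13

assembly used = 1·19 + 5·9 = 64; slack = 77 − 64 = 13.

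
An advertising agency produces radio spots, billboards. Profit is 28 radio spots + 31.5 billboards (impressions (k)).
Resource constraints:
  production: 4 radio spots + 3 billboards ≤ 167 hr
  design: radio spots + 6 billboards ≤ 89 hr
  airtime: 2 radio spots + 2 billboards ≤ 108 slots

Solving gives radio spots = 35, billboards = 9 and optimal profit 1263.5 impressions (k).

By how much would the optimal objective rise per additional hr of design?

At the optimum: production uses 167 of 167 (binding); design uses 89 of 89 (binding); airtime uses 88 of 108 (slack = 20).
Slack constraints have shadow price 0 (complementary slackness).
The binding rows give the dual system: 4·y_production + 1·y_design = 28 and 3·y_production + 6·y_design = 31.5.
→ y_production = 6.5 and y_design = 2.
Shadow price of design = 2.

2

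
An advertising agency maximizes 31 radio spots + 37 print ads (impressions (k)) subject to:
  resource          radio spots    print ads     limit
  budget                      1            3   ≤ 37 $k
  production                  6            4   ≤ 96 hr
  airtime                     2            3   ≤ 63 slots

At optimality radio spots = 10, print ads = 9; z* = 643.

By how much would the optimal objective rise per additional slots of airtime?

0

Check each constraint at x*: budget 37/37 (tight); production 96/96 (tight); airtime 47/63 (slack 16).
Since airtime is not tight, its dual is 0.
Dual feasibility on the basic columns requires 1·y_budget + 6·y_production = 31, 3·y_budget + 4·y_production = 37.
This yields shadow prices y_budget = 7, y_production = 4.
Shadow price of airtime = 0.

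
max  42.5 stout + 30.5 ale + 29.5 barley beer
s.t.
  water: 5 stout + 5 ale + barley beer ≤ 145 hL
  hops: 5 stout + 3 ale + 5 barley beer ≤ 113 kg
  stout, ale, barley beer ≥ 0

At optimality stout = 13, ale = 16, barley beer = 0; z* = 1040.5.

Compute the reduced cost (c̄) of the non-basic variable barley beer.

Check each constraint at x*: water 145/145 (tight); hops 113/113 (tight).
The binding rows give the dual system: 5·y_water + 5·y_hops = 42.5 and 5·y_water + 3·y_hops = 30.5.
This yields shadow prices y_water = 2.5, y_hops = 6.
Reduced cost of barley beer: c₃ − yᵀa₃ = 29.5 − (2.5·1 + 6·5) = 29.5 − 32.5 = -3.

-3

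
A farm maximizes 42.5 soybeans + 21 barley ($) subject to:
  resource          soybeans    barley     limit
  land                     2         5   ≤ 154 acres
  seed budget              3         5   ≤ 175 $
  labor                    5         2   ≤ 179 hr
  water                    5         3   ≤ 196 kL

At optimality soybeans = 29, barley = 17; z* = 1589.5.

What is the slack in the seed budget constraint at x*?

seed budget used = 3·29 + 5·17 = 172; slack = 175 − 172 = 3.

3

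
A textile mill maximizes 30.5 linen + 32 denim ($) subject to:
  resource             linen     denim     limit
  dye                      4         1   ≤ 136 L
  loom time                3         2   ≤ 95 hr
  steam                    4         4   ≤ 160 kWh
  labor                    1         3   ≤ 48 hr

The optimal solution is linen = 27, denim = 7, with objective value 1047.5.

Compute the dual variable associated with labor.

5

Check each constraint at x*: dye 115/136 (slack 21); loom time 95/95 (tight); steam 136/160 (slack 24); labor 48/48 (tight).
By complementary slackness, y = 0 for the non-binding constraints.
The binding rows give the dual system: 3·y_loom time + 1·y_labor = 30.5 and 2·y_loom time + 3·y_labor = 32.
→ y_loom time = 8.5 and y_labor = 5.
Shadow price of labor = 5.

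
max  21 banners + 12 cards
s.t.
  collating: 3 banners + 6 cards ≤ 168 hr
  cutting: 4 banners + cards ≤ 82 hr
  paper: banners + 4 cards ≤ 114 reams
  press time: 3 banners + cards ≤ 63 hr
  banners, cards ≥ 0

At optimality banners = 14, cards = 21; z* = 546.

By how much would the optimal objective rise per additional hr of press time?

Check each constraint at x*: collating 168/168 (tight); cutting 77/82 (slack 5); paper 98/114 (slack 16); press time 63/63 (tight).
Slack constraints have shadow price 0 (complementary slackness).
The binding rows give the dual system: 3·y_collating + 3·y_press time = 21 and 6·y_collating + 1·y_press time = 12.
→ y_collating = 1 and y_press time = 6.
Shadow price of press time = 6.

6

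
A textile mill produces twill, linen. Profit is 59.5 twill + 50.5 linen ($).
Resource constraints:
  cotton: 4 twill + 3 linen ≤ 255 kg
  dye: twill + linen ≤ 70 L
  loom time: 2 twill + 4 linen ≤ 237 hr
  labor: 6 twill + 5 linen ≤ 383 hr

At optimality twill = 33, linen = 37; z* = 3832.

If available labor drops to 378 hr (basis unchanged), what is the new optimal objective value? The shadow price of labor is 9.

3787

Δb = -5, so new z* = 3832 + (9)·(-5) = 3832 − 45 = 3787.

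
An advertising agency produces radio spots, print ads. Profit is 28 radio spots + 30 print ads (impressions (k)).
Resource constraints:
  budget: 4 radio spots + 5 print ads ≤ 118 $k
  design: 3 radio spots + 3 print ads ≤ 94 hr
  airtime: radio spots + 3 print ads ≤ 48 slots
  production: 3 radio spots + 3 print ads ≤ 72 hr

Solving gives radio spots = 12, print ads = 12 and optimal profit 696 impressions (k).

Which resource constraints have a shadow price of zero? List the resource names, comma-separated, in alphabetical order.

budget: 108/118 (slack 10)
design: 72/94 (slack 22)
airtime: 48/48 (binding)
production: 72/72 (binding)
By complementary slackness, a constraint with positive slack has shadow price 0 → budget, design.

budget, design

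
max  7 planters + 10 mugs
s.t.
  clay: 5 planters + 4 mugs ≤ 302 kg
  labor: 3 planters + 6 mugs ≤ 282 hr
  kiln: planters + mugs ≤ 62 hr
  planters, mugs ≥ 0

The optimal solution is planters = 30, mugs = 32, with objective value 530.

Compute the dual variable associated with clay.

Binding: labor and kiln. Non-binding: clay (24 unused).
Since clay is not tight, its dual is 0.
The binding rows give the dual system: 3·y_labor + 1·y_kiln = 7 and 6·y_labor + 1·y_kiln = 10.
Solving: y_labor = 1, y_kiln = 4.
Shadow price of clay = 0.

0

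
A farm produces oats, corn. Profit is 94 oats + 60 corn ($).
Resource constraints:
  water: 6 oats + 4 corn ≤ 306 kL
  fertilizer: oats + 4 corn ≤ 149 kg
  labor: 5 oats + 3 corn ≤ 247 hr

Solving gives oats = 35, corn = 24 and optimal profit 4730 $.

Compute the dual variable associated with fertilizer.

0

Binding: water and labor. Non-binding: fertilizer (18 unused).
Since fertilizer is not tight, its dual is 0.
Dual feasibility on the basic columns requires 6·y_water + 5·y_labor = 94, 4·y_water + 3·y_labor = 60.
→ y_water = 9 and y_labor = 8.
Shadow price of fertilizer = 0.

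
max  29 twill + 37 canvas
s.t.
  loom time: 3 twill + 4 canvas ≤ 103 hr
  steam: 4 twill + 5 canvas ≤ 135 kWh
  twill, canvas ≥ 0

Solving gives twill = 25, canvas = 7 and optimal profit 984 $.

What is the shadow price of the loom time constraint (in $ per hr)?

At the optimum: loom time uses 103 of 103 (binding); steam uses 135 of 135 (binding).
The binding rows give the dual system: 3·y_loom time + 4·y_steam = 29 and 4·y_loom time + 5·y_steam = 37.
→ y_loom time = 3 and y_steam = 5.
Shadow price of loom time = 3.

3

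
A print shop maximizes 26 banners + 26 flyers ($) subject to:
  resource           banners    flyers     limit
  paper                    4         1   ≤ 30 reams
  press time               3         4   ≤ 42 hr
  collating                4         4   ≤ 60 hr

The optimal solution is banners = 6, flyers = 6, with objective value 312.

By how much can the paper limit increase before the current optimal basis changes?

Binding constraints: paper, press time. The basis is B = [[4,1],[3,4]] with det 13.
Per unit increase in paper, x* moves by d = (0.3077, -0.2308).
The basis stays optimal until flyers reaches 0; allowable increase = 26 reams.

26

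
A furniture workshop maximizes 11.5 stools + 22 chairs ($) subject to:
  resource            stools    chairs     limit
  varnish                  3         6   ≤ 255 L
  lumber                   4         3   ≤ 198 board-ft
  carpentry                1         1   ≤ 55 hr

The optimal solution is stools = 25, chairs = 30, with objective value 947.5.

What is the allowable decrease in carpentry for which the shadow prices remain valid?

12.5

Binding constraints: varnish, carpentry. The basis is B = [[3,6],[1,1]] with det -3.
Per unit decrease in carpentry, x* moves by d = (-2, 1).
The basis stays optimal until stools reaches 0; allowable decrease = 12.5 hr.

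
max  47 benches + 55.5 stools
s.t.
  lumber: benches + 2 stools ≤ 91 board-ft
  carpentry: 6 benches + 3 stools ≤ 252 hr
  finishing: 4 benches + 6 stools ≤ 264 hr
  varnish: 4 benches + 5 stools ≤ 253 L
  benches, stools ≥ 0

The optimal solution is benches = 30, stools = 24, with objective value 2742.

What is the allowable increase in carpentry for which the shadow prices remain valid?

Binding constraints: carpentry, finishing. The basis is B = [[6,3],[4,6]] with det 24.
Per unit increase in carpentry, x* moves by d = (0.25, -0.1667).
The basis stays optimal until varnish becomes binding; allowable increase = 78 hr.

78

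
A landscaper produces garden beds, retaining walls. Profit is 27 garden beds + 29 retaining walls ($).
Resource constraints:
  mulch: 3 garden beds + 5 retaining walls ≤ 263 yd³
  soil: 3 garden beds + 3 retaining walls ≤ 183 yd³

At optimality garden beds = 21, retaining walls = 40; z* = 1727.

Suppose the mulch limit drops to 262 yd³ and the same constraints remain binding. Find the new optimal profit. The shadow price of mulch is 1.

Δb = -1, so new z* = 1727 + (1)·(-1) = 1727 − 1 = 1726.

1726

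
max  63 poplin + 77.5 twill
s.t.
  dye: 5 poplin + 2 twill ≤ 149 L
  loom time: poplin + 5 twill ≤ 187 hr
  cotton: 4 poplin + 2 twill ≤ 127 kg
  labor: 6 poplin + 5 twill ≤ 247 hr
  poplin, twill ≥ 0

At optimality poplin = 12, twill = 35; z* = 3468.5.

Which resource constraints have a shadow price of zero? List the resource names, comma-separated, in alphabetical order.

dye: 130/149 (slack 19)
loom time: 187/187 (binding)
cotton: 118/127 (slack 9)
labor: 247/247 (binding)
By complementary slackness, a constraint with positive slack has shadow price 0 → cotton, dye.

cotton, dye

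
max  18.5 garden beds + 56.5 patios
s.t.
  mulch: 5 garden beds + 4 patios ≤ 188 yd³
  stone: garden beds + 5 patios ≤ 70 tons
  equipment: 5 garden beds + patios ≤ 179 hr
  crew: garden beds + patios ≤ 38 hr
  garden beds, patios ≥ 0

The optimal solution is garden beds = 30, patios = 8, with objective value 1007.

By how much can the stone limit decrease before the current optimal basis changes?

Binding constraints: stone, crew. The basis is B = [[1,5],[1,1]] with det -4.
Per unit decrease in stone, x* moves by d = (0.25, -0.25).
The basis stays optimal until equipment becomes binding; allowable decrease = 21 tons.

21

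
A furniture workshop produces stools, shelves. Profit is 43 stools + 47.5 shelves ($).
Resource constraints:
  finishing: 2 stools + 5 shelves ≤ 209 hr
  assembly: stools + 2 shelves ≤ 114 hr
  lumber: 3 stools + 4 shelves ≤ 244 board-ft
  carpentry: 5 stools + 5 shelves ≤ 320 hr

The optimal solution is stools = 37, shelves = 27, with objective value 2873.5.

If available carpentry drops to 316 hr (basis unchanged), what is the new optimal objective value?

Check each constraint at x*: finishing 209/209 (tight); assembly 91/114 (slack 23); lumber 219/244 (slack 25); carpentry 320/320 (tight).
By complementary slackness, y = 0 for the non-binding constraints.
The binding rows give the dual system: 2·y_finishing + 5·y_carpentry = 43 and 5·y_finishing + 5·y_carpentry = 47.5.
→ y_finishing = 1.5 and y_carpentry = 8.
Δz = y_carpentry·Δb = 8 × (-4) = -32, so new z* = 2873.5 − 32 = 2841.5.

2841.5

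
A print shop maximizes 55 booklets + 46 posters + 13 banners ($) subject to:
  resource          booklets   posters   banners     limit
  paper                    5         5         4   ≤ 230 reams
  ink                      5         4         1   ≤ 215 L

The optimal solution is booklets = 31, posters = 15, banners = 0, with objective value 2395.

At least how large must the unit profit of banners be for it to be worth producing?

17

At the optimum: paper uses 230 of 230 (binding); ink uses 215 of 215 (binding).
The binding rows give the dual system: 5·y_paper + 5·y_ink = 55 and 5·y_paper + 4·y_ink = 46.
→ y_paper = 2 and y_ink = 9.
banners enters the basis when its profit ≥ yᵀa₃ = 2·4 + 9·1 = 17.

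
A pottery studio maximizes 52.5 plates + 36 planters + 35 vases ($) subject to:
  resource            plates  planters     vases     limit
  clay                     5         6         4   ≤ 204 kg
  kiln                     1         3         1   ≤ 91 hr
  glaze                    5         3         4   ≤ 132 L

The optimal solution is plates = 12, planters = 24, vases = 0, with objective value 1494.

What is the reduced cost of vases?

Check each constraint at x*: clay 204/204 (tight); kiln 84/91 (slack 7); glaze 132/132 (tight).
By complementary slackness, y = 0 for the non-binding constraint.
From A_Bᵀ y = c: 5·y_clay + 5·y_glaze = 52.5; 6·y_clay + 3·y_glaze = 36.
Solving: y_clay = 1.5, y_glaze = 9.
Reduced cost of vases: c₃ − yᵀa₃ = 35 − (1.5·4 + 9·4) = 35 − 42 = -7.

-7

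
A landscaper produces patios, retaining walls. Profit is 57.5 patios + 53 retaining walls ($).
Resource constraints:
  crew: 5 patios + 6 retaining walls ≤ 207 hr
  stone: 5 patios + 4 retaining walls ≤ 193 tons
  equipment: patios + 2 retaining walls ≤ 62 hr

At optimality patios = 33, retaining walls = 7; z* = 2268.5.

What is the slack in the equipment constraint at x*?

equipment used = 1·33 + 2·7 = 47; slack = 62 − 47 = 15.

15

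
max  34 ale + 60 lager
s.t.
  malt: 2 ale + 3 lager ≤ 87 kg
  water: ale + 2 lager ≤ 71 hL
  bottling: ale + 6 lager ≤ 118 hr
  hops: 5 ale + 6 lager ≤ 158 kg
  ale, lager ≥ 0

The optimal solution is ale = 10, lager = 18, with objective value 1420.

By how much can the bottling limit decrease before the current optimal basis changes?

Binding constraints: bottling, hops. The basis is B = [[1,6],[5,6]] with det -24.
Per unit decrease in bottling, x* moves by d = (0.25, -0.2083).
The basis stays optimal until lager reaches 0; allowable decrease = 86.4 hr.

86.4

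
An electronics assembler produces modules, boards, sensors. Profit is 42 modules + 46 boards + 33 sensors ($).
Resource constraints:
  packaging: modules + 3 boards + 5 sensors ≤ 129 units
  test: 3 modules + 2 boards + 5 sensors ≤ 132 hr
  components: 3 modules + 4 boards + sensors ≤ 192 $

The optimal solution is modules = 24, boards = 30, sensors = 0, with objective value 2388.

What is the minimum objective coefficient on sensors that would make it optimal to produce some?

34

Check each constraint at x*: packaging 114/129 (slack 15); test 132/132 (tight); components 192/192 (tight).
Since packaging is not tight, its dual is 0.
Dual feasibility on the basic columns requires 3·y_test + 3·y_components = 42, 2·y_test + 4·y_components = 46.
Solving: y_test = 5, y_components = 9.
sensors enters the basis when its profit ≥ yᵀa₃ = 5·5 + 9·1 = 34.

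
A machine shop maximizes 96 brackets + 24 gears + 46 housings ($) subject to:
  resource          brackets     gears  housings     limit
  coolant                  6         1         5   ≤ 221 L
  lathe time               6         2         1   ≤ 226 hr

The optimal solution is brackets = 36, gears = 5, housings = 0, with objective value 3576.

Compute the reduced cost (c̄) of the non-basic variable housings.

At the optimum: coolant uses 221 of 221 (binding); lathe time uses 226 of 226 (binding).
The binding rows give the dual system: 6·y_coolant + 6·y_lathe time = 96 and 1·y_coolant + 2·y_lathe time = 24.
→ y_coolant = 8 and y_lathe time = 8.
Reduced cost of housings: c₃ − yᵀa₃ = 46 − (8·5 + 8·1) = 46 − 48 = -2.

-2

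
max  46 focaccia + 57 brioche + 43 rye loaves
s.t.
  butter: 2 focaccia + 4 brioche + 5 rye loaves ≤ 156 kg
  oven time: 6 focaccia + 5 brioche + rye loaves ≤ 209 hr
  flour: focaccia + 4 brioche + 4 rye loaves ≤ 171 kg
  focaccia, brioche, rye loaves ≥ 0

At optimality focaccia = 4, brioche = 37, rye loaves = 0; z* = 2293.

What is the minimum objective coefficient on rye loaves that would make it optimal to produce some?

Check each constraint at x*: butter 156/156 (tight); oven time 209/209 (tight); flour 152/171 (slack 19).
Since flour is not tight, its dual is 0.
From A_Bᵀ y = c: 2·y_butter + 6·y_oven time = 46; 4·y_butter + 5·y_oven time = 57.
→ y_butter = 8 and y_oven time = 5.
rye loaves enters the basis when its profit ≥ yᵀa₃ = 8·5 + 5·1 = 45.

45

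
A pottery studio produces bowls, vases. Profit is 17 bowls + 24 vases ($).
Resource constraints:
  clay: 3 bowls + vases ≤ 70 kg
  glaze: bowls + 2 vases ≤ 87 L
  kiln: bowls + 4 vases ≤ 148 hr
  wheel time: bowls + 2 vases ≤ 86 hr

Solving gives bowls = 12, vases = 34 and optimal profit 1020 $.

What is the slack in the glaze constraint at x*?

glaze used = 1·12 + 2·34 = 80; slack = 87 − 80 = 7.

7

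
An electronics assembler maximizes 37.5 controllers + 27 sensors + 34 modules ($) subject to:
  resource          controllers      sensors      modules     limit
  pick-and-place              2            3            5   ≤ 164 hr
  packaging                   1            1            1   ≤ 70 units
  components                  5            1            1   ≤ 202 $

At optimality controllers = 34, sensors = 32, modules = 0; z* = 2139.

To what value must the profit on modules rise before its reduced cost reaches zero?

42

Check each constraint at x*: pick-and-place 164/164 (tight); packaging 66/70 (slack 4); components 202/202 (tight).
By complementary slackness, y = 0 for the non-binding constraint.
Dual feasibility on the basic columns requires 2·y_pick-and-place + 5·y_components = 37.5, 3·y_pick-and-place + 1·y_components = 27.
→ y_pick-and-place = 7.5 and y_components = 4.5.
modules enters the basis when its profit ≥ yᵀa₃ = 7.5·5 + 4.5·1 = 42.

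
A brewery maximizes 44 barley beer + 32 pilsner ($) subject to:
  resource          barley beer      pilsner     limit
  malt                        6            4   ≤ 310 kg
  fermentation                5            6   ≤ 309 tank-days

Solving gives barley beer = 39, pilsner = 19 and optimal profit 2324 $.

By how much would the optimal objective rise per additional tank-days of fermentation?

Check each constraint at x*: malt 310/310 (tight); fermentation 309/309 (tight).
The binding rows give the dual system: 6·y_malt + 5·y_fermentation = 44 and 4·y_malt + 6·y_fermentation = 32.
This yields shadow prices y_malt = 6.5, y_fermentation = 1.
Shadow price of fermentation = 1.

1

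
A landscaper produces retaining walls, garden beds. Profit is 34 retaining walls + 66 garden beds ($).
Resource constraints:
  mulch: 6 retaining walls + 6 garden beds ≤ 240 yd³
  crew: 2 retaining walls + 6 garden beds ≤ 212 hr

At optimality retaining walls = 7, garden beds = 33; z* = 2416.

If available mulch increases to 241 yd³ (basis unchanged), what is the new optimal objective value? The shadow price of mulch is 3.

2419

Δb = 1, so new z* = 2416 + (3)·(1) = 2416 + 3 = 2419.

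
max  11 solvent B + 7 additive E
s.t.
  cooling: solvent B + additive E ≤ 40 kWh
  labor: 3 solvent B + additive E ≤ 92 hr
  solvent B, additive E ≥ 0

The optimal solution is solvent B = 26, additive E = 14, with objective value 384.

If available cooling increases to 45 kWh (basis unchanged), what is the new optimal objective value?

Both cooling and labor are binding at x*.
The binding rows give the dual system: 1·y_cooling + 3·y_labor = 11 and 1·y_cooling + 1·y_labor = 7.
This yields shadow prices y_cooling = 5, y_labor = 2.
Δz = y_cooling·Δb = 5 × (5) = 25, so new z* = 384 + 25 = 409.

409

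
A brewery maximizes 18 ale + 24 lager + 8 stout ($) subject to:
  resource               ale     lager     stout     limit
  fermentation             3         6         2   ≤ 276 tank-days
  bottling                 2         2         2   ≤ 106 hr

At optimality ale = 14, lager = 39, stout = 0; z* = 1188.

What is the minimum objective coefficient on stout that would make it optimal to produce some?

Both fermentation and bottling are binding at x*.
Dual feasibility on the basic columns requires 3·y_fermentation + 2·y_bottling = 18, 6·y_fermentation + 2·y_bottling = 24.
→ y_fermentation = 2 and y_bottling = 6.
stout enters the basis when its profit ≥ yᵀa₃ = 2·2 + 6·2 = 16.

16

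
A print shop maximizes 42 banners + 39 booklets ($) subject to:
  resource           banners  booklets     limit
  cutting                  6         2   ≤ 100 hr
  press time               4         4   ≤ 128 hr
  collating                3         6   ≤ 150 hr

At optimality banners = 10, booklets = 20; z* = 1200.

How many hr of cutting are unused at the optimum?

cutting used = 6·10 + 2·20 = 100; slack = 100 − 100 = 0.

0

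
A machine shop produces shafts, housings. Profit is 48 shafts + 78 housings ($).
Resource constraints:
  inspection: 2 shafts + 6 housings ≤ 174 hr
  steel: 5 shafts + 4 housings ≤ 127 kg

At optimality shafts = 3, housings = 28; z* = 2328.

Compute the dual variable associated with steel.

6

Check each constraint at x*: inspection 174/174 (tight); steel 127/127 (tight).
Dual feasibility on the basic columns requires 2·y_inspection + 5·y_steel = 48, 6·y_inspection + 4·y_steel = 78.
Solving: y_inspection = 9, y_steel = 6.
Shadow price of steel = 6.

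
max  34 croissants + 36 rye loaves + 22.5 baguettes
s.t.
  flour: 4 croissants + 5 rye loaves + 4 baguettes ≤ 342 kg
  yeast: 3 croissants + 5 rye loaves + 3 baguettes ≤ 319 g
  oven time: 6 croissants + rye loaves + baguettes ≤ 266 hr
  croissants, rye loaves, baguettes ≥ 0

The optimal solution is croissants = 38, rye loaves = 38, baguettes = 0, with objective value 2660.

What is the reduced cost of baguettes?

-6.5

Check each constraint at x*: flour 342/342 (tight); yeast 304/319 (slack 15); oven time 266/266 (tight).
Since yeast is not tight, its dual is 0.
From A_Bᵀ y = c: 4·y_flour + 6·y_oven time = 34; 5·y_flour + 1·y_oven time = 36.
→ y_flour = 7 and y_oven time = 1.
Reduced cost of baguettes: c₃ − yᵀa₃ = 22.5 − (7·4 + 1·1) = 22.5 − 29 = -6.5.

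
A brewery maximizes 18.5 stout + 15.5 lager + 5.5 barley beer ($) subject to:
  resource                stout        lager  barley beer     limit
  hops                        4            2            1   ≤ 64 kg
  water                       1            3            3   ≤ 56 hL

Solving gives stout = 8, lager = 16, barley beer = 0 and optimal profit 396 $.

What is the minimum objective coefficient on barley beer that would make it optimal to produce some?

11.5

At the optimum: hops uses 64 of 64 (binding); water uses 56 of 56 (binding).
The binding rows give the dual system: 4·y_hops + 1·y_water = 18.5 and 2·y_hops + 3·y_water = 15.5.
→ y_hops = 4 and y_water = 2.5.
barley beer enters the basis when its profit ≥ yᵀa₃ = 4·1 + 2.5·3 = 11.5.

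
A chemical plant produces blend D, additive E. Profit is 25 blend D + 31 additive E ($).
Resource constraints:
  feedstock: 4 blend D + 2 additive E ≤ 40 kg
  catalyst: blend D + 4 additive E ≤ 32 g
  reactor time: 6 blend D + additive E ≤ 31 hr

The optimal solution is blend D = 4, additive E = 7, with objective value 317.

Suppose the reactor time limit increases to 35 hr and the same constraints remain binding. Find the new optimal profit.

Binding: catalyst and reactor time. Non-binding: feedstock (10 unused).
By complementary slackness, y = 0 for the non-binding constraint.
From A_Bᵀ y = c: 1·y_catalyst + 6·y_reactor time = 25; 4·y_catalyst + 1·y_reactor time = 31.
→ y_catalyst = 7 and y_reactor time = 3.
Δz = y_reactor time·Δb = 3 × (4) = 12, so new z* = 317 + 12 = 329.

329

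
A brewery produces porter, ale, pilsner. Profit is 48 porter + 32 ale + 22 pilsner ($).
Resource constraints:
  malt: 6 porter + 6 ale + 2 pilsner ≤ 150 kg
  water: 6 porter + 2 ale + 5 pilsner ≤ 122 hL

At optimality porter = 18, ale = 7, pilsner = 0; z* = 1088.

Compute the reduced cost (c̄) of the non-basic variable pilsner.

-6

Check each constraint at x*: malt 150/150 (tight); water 122/122 (tight).
From A_Bᵀ y = c: 6·y_malt + 6·y_water = 48; 6·y_malt + 2·y_water = 32.
→ y_malt = 4 and y_water = 4.
Reduced cost of pilsner: c₃ − yᵀa₃ = 22 − (4·2 + 4·5) = 22 − 28 = -6.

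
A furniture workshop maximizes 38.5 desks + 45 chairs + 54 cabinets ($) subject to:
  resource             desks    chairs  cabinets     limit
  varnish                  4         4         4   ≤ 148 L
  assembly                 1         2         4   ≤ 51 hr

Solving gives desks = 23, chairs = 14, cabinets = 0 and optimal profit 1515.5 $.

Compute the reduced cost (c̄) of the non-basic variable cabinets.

Both varnish and assembly are binding at x*.
Dual feasibility on the basic columns requires 4·y_varnish + 1·y_assembly = 38.5, 4·y_varnish + 2·y_assembly = 45.
→ y_varnish = 8 and y_assembly = 6.5.
Reduced cost of cabinets: c₃ − yᵀa₃ = 54 − (8·4 + 6.5·4) = 54 − 58 = -4.

-4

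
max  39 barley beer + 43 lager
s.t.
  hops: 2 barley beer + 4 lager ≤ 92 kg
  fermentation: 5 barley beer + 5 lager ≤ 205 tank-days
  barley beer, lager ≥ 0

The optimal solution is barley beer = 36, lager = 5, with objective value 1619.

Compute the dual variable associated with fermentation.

7

Check each constraint at x*: hops 92/92 (tight); fermentation 205/205 (tight).
From A_Bᵀ y = c: 2·y_hops + 5·y_fermentation = 39; 4·y_hops + 5·y_fermentation = 43.
Solving: y_hops = 2, y_fermentation = 7.
Shadow price of fermentation = 7.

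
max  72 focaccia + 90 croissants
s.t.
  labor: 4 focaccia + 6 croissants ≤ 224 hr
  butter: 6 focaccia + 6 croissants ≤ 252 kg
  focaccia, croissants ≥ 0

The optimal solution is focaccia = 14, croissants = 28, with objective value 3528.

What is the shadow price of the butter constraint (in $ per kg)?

6

Both labor and butter are binding at x*.
The binding rows give the dual system: 4·y_labor + 6·y_butter = 72 and 6·y_labor + 6·y_butter = 90.
→ y_labor = 9 and y_butter = 6.
Shadow price of butter = 6.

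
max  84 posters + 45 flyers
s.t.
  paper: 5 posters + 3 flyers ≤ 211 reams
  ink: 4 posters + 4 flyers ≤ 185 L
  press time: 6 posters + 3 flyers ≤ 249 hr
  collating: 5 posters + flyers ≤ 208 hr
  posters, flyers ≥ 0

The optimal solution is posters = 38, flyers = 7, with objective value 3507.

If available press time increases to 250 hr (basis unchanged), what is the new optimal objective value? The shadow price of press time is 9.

Δb = 1, so new z* = 3507 + (9)·(1) = 3507 + 9 = 3516.

3516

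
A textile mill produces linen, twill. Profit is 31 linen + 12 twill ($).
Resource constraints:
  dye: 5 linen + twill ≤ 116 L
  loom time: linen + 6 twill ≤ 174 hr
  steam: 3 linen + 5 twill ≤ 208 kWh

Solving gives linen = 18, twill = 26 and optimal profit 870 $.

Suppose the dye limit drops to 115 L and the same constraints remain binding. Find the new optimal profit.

864

Binding: dye and loom time. Non-binding: steam (24 unused).
By complementary slackness, y = 0 for the non-binding constraint.
From A_Bᵀ y = c: 5·y_dye + 1·y_loom time = 31; 1·y_dye + 6·y_loom time = 12.
→ y_dye = 6 and y_loom time = 1.
Δz = y_dye·Δb = 6 × (-1) = -6, so new z* = 870 − 6 = 864.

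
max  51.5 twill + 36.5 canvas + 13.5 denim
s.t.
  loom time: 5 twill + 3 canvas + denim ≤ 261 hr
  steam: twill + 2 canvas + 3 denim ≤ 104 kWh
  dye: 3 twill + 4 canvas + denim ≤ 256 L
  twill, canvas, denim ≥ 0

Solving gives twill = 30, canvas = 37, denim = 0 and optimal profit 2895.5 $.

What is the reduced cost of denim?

-8

Check each constraint at x*: loom time 261/261 (tight); steam 104/104 (tight); dye 238/256 (slack 18).
Since dye is not tight, its dual is 0.
From A_Bᵀ y = c: 5·y_loom time + 1·y_steam = 51.5; 3·y_loom time + 2·y_steam = 36.5.
Solving: y_loom time = 9.5, y_steam = 4.
Reduced cost of denim: c₃ − yᵀa₃ = 13.5 − (9.5·1 + 4·3) = 13.5 − 21.5 = -8.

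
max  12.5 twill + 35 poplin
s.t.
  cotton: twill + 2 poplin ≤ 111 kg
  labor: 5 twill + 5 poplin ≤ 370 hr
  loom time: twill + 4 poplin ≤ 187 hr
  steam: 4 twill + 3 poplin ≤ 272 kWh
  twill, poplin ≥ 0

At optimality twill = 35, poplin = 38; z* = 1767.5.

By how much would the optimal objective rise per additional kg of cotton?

7.5

Check each constraint at x*: cotton 111/111 (tight); labor 365/370 (slack 5); loom time 187/187 (tight); steam 254/272 (slack 18).
Slack constraints have shadow price 0 (complementary slackness).
Dual feasibility on the basic columns requires 1·y_cotton + 1·y_loom time = 12.5, 2·y_cotton + 4·y_loom time = 35.
This yields shadow prices y_cotton = 7.5, y_loom time = 5.
Shadow price of cotton = 7.5.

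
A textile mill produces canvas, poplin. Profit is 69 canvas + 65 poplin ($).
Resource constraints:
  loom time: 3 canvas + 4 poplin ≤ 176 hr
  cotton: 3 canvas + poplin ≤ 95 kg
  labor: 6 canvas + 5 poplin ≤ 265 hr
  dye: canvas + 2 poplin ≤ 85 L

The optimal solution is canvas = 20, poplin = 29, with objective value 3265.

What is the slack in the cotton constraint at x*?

cotton used = 3·20 + 1·29 = 89; slack = 95 − 89 = 6.

6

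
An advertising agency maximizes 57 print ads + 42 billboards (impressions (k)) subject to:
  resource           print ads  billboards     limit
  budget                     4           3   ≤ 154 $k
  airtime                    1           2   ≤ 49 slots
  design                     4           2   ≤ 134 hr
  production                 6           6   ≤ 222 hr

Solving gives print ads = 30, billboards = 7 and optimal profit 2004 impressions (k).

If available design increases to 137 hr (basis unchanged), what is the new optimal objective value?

Binding: design and production. Non-binding: budget (13 unused), airtime (5 unused).
Since budget, airtime are not tight, their duals are 0.
Dual feasibility on the basic columns requires 4·y_design + 6·y_production = 57, 2·y_design + 6·y_production = 42.
→ y_design = 7.5 and y_production = 4.5.
Δz = y_design·Δb = 7.5 × (3) = 22.5, so new z* = 2004 + 22.5 = 2026.5.

2026.5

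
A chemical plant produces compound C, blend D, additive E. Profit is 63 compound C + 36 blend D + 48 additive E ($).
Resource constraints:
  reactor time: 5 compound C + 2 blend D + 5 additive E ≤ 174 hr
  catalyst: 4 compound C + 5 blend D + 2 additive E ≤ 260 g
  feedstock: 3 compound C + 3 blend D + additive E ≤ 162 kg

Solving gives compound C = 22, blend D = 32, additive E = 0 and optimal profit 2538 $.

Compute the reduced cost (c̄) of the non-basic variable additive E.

Binding: reactor time and feedstock. Non-binding: catalyst (12 unused).
Slack constraints have shadow price 0 (complementary slackness).
Dual feasibility on the basic columns requires 5·y_reactor time + 3·y_feedstock = 63, 2·y_reactor time + 3·y_feedstock = 36.
→ y_reactor time = 9 and y_feedstock = 6.
Reduced cost of additive E: c₃ − yᵀa₃ = 48 − (9·5 + 6·1) = 48 − 51 = -3.

-3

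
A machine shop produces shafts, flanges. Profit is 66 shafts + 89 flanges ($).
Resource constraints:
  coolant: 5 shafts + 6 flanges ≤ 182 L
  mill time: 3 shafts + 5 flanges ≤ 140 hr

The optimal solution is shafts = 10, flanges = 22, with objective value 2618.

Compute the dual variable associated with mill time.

At the optimum: coolant uses 182 of 182 (binding); mill time uses 140 of 140 (binding).
The binding rows give the dual system: 5·y_coolant + 3·y_mill time = 66 and 6·y_coolant + 5·y_mill time = 89.
→ y_coolant = 9 and y_mill time = 7.
Shadow price of mill time = 7.

7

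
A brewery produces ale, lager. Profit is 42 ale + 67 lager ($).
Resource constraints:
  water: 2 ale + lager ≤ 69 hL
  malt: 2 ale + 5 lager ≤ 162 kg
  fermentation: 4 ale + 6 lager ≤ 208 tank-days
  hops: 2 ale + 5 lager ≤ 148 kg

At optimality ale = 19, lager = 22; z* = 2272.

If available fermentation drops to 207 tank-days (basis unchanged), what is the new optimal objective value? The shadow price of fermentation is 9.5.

Δb = -1, so new z* = 2272 + (9.5)·(-1) = 2272 − 9.5 = 2262.5.

2262.5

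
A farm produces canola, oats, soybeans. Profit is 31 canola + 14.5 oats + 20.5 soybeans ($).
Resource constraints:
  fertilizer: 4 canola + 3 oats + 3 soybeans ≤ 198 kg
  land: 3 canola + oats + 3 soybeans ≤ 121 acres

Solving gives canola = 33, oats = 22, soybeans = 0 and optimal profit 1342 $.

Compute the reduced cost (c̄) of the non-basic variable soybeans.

-8

Check each constraint at x*: fertilizer 198/198 (tight); land 121/121 (tight).
The binding rows give the dual system: 4·y_fertilizer + 3·y_land = 31 and 3·y_fertilizer + 1·y_land = 14.5.
→ y_fertilizer = 2.5 and y_land = 7.
Reduced cost of soybeans: c₃ − yᵀa₃ = 20.5 − (2.5·3 + 7·3) = 20.5 − 28.5 = -8.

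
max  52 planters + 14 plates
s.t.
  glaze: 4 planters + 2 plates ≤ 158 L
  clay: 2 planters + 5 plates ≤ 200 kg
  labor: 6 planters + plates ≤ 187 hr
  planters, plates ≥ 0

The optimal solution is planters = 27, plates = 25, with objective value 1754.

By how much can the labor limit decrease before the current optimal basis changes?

Binding constraints: glaze, labor. The basis is B = [[4,2],[6,1]] with det -8.
Per unit decrease in labor, x* moves by d = (-0.25, 0.5).
The basis stays optimal until clay becomes binding; allowable decrease = 10.5 hr.

10.5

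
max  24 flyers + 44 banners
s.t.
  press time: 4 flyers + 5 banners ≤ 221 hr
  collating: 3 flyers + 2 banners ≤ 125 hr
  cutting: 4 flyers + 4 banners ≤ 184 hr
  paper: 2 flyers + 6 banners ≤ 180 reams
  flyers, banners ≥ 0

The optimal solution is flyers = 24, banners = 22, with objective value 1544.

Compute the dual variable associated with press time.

0

Check each constraint at x*: press time 206/221 (slack 15); collating 116/125 (slack 9); cutting 184/184 (tight); paper 180/180 (tight).
Since press time, collating are not tight, their duals are 0.
The binding rows give the dual system: 4·y_cutting + 2·y_paper = 24 and 4·y_cutting + 6·y_paper = 44.
Solving: y_cutting = 3.5, y_paper = 5.
Shadow price of press time = 0.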